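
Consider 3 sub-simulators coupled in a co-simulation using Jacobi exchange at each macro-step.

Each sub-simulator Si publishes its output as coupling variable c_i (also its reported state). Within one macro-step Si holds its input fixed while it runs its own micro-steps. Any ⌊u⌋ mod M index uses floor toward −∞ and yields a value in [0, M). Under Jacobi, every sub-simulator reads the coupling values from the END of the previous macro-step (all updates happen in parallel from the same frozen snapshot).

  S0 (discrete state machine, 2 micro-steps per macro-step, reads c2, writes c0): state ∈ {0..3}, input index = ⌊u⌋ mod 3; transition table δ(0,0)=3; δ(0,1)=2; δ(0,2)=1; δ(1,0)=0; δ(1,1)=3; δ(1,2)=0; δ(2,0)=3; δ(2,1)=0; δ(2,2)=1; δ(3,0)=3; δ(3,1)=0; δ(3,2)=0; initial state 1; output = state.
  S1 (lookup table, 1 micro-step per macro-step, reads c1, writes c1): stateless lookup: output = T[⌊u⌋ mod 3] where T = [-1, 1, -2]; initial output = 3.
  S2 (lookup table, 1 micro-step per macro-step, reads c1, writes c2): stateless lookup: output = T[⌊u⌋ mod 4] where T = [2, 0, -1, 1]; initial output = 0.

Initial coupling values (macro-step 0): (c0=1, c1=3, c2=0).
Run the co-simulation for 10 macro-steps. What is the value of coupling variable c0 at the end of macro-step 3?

macro 1: S0 reads c2=0 → after 2×micro: 3; S1 reads c1=3 → after 1×micro: -1; S2 reads c1=3 → after 1×micro: 1 ⇒ (c0=3, c1=-1, c2=1)
macro 2: S0 reads c2=1 → after 2×micro: 2; S1 reads c1=-1 → after 1×micro: -2; S2 reads c1=-1 → after 1×micro: 1 ⇒ (c0=2, c1=-2, c2=1)
macro 3: S0 reads c2=1 → after 2×micro: 2; S1 reads c1=-2 → after 1×micro: 1; S2 reads c1=-2 → after 1×micro: -1 ⇒ (c0=2, c1=1, c2=-1)
macro 4: S0 reads c2=-1 → after 2×micro: 0; S1 reads c1=1 → after 1×micro: 1; S2 reads c1=1 → after 1×micro: 0 ⇒ (c0=0, c1=1, c2=0)
macro 5: S0 reads c2=0 → after 2×micro: 3; S1 reads c1=1 → after 1×micro: 1; S2 reads c1=1 → after 1×micro: 0 ⇒ (c0=3, c1=1, c2=0)
macro 6: S0 reads c2=0 → after 2×micro: 3; S1 reads c1=1 → after 1×micro: 1; S2 reads c1=1 → after 1×micro: 0 ⇒ (c0=3, c1=1, c2=0)
macro 7: S0 reads c2=0 → after 2×micro: 3; S1 reads c1=1 → after 1×micro: 1; S2 reads c1=1 → after 1×micro: 0 ⇒ (c0=3, c1=1, c2=0)
macro 8: S0 reads c2=0 → after 2×micro: 3; S1 reads c1=1 → after 1×micro: 1; S2 reads c1=1 → after 1×micro: 0 ⇒ (c0=3, c1=1, c2=0)
macro 9: S0 reads c2=0 → after 2×micro: 3; S1 reads c1=1 → after 1×micro: 1; S2 reads c1=1 → after 1×micro: 0 ⇒ (c0=3, c1=1, c2=0)
macro 10: S0 reads c2=0 → after 2×micro: 3; S1 reads c1=1 → after 1×micro: 1; S2 reads c1=1 → after 1×micro: 0 ⇒ (c0=3, c1=1, c2=0)

c0 at macro-step 3 = 2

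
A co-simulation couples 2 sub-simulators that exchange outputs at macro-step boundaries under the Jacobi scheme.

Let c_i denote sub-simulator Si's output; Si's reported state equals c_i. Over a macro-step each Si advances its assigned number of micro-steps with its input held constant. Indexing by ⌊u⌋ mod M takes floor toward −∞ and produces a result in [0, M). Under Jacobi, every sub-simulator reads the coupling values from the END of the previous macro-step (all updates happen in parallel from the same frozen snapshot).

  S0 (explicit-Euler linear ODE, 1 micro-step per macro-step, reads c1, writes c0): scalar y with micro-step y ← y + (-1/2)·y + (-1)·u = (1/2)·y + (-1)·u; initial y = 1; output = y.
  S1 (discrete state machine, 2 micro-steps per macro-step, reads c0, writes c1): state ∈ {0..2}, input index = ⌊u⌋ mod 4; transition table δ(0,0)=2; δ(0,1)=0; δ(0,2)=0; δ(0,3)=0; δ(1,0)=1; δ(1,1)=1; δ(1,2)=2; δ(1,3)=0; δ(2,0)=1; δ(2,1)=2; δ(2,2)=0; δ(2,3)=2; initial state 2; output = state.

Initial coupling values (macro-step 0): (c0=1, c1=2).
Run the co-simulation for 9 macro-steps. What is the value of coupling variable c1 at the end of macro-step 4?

c1 at macro-step 4 = 0

macro 1: S0 reads c1=2 → after 1×micro: -3/2; S1 reads c0=1 → after 2×micro: 2 ⇒ (c0=-3/2, c1=2)
macro 2: S0 reads c1=2 → after 1×micro: -11/4; S1 reads c0=-3/2 → after 2×micro: 0 ⇒ (c0=-11/4, c1=0)
macro 3: S0 reads c1=0 → after 1×micro: -11/8; S1 reads c0=-11/4 → after 2×micro: 0 ⇒ (c0=-11/8, c1=0)
macro 4: S0 reads c1=0 → after 1×micro: -11/16; S1 reads c0=-11/8 → after 2×micro: 0 ⇒ (c0=-11/16, c1=0)
macro 5: S0 reads c1=0 → after 1×micro: -11/32; S1 reads c0=-11/16 → after 2×micro: 0 ⇒ (c0=-11/32, c1=0)
macro 6: S0 reads c1=0 → after 1×micro: -11/64; S1 reads c0=-11/32 → after 2×micro: 0 ⇒ (c0=-11/64, c1=0)
macro 7: S0 reads c1=0 → after 1×micro: -11/128; S1 reads c0=-11/64 → after 2×micro: 0 ⇒ (c0=-11/128, c1=0)
macro 8: S0 reads c1=0 → after 1×micro: -11/256; S1 reads c0=-11/128 → after 2×micro: 0 ⇒ (c0=-11/256, c1=0)
macro 9: S0 reads c1=0 → after 1×micro: -11/512; S1 reads c0=-11/256 → after 2×micro: 0 ⇒ (c0=-11/512, c1=0)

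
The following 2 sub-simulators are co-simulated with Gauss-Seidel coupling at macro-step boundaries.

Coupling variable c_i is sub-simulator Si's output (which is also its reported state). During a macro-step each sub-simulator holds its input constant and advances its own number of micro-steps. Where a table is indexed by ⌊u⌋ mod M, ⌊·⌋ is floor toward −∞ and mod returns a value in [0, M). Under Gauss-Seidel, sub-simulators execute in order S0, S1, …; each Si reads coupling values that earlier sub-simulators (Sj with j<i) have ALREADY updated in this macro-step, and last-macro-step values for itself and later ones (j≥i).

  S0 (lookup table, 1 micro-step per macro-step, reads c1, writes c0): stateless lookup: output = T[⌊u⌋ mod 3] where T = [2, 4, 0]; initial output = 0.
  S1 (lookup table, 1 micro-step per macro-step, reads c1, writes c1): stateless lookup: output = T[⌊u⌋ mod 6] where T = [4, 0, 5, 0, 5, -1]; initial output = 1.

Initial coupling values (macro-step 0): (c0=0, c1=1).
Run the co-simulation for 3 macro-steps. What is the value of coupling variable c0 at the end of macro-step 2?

c0 at macro-step 2 = 2

macro 1: S0 reads c1=1 → after 1×micro: 4; S1 reads c1=1 → after 1×micro: 0 ⇒ (c0=4, c1=0)
macro 2: S0 reads c1=0 → after 1×micro: 2; S1 reads c1=0 → after 1×micro: 4 ⇒ (c0=2, c1=4)
macro 3: S0 reads c1=4 → after 1×micro: 4; S1 reads c1=4 → after 1×micro: 5 ⇒ (c0=4, c1=5)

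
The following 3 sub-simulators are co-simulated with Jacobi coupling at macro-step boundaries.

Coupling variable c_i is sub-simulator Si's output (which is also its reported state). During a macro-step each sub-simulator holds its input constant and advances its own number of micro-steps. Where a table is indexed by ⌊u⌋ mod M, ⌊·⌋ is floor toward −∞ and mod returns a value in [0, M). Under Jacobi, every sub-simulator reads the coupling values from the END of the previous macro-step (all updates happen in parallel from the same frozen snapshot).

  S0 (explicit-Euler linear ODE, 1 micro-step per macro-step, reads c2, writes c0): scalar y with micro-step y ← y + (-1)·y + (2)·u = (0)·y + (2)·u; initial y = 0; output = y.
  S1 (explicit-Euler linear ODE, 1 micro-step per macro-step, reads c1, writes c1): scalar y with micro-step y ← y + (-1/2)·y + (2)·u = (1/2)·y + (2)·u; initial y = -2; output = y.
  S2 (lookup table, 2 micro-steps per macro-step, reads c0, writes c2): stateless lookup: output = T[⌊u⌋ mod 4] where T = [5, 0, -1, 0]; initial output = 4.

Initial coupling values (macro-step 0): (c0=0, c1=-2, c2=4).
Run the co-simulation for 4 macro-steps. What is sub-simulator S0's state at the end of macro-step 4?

S0 state at macro-step 4 = -2

macro 1: S0 reads c2=4 → after 1×micro: 8; S1 reads c1=-2 → after 1×micro: -5; S2 reads c0=0 → after 2×micro: 5 ⇒ (c0=8, c1=-5, c2=5)
macro 2: S0 reads c2=5 → after 1×micro: 10; S1 reads c1=-5 → after 1×micro: -25/2; S2 reads c0=8 → after 2×micro: 5 ⇒ (c0=10, c1=-25/2, c2=5)
macro 3: S0 reads c2=5 → after 1×micro: 10; S1 reads c1=-25/2 → after 1×micro: -125/4; S2 reads c0=10 → after 2×micro: -1 ⇒ (c0=10, c1=-125/4, c2=-1)
macro 4: S0 reads c2=-1 → after 1×micro: -2; S1 reads c1=-125/4 → after 1×micro: -625/8; S2 reads c0=10 → after 2×micro: -1 ⇒ (c0=-2, c1=-625/8, c2=-1)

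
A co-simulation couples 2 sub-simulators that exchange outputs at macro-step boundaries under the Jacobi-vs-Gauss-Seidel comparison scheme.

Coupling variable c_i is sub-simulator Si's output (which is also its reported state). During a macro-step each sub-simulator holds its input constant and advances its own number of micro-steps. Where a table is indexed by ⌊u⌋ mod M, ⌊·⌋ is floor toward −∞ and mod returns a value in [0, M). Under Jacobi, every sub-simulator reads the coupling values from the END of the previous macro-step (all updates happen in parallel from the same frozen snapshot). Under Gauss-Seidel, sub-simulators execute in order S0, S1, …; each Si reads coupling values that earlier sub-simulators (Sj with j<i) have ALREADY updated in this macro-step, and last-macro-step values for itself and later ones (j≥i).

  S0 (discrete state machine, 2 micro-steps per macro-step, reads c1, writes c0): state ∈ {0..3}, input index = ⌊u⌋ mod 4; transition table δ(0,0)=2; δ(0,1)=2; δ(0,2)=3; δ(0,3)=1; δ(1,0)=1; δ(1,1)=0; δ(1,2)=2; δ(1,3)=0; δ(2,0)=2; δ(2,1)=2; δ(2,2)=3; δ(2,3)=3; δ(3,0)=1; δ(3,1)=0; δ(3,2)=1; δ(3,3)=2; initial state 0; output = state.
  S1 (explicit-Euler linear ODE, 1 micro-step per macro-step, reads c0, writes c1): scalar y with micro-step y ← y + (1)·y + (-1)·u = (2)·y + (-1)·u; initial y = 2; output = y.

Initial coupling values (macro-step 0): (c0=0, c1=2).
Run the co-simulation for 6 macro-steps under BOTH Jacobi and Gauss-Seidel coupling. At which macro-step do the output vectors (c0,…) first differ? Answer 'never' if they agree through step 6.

[Jacobi] macro 1: S0 reads c1=2 → after 2×micro: 1; S1 reads c0=0 → after 1×micro: 4 ⇒ (c0=1, c1=4)
[Jacobi] macro 2: S0 reads c1=4 → after 2×micro: 1; S1 reads c0=1 → after 1×micro: 7 ⇒ (c0=1, c1=7)
[Jacobi] macro 3: S0 reads c1=7 → after 2×micro: 1; S1 reads c0=1 → after 1×micro: 13 ⇒ (c0=1, c1=13)
[Jacobi] macro 4: S0 reads c1=13 → after 2×micro: 2; S1 reads c0=1 → after 1×micro: 25 ⇒ (c0=2, c1=25)
[Jacobi] macro 5: S0 reads c1=25 → after 2×micro: 2; S1 reads c0=2 → after 1×micro: 48 ⇒ (c0=2, c1=48)
[Jacobi] macro 6: S0 reads c1=48 → after 2×micro: 2; S1 reads c0=2 → after 1×micro: 94 ⇒ (c0=2, c1=94)
[Gauss-Seidel] macro 1: S0 reads c1=2 → after 2×micro: 1; S1 reads c0=1 → after 1×micro: 3 ⇒ (c0=1, c1=3)
[Gauss-Seidel] macro 2: S0 reads c1=3 → after 2×micro: 1; S1 reads c0=1 → after 1×micro: 5 ⇒ (c0=1, c1=5)
[Gauss-Seidel] macro 3: S0 reads c1=5 → after 2×micro: 2; S1 reads c0=2 → after 1×micro: 8 ⇒ (c0=2, c1=8)
[Gauss-Seidel] macro 4: S0 reads c1=8 → after 2×micro: 2; S1 reads c0=2 → after 1×micro: 14 ⇒ (c0=2, c1=14)
[Gauss-Seidel] macro 5: S0 reads c1=14 → after 2×micro: 1; S1 reads c0=1 → after 1×micro: 27 ⇒ (c0=1, c1=27)
[Gauss-Seidel] macro 6: S0 reads c1=27 → after 2×micro: 1; S1 reads c0=1 → after 1×micro: 53 ⇒ (c0=1, c1=53)

first divergence at macro-step: 1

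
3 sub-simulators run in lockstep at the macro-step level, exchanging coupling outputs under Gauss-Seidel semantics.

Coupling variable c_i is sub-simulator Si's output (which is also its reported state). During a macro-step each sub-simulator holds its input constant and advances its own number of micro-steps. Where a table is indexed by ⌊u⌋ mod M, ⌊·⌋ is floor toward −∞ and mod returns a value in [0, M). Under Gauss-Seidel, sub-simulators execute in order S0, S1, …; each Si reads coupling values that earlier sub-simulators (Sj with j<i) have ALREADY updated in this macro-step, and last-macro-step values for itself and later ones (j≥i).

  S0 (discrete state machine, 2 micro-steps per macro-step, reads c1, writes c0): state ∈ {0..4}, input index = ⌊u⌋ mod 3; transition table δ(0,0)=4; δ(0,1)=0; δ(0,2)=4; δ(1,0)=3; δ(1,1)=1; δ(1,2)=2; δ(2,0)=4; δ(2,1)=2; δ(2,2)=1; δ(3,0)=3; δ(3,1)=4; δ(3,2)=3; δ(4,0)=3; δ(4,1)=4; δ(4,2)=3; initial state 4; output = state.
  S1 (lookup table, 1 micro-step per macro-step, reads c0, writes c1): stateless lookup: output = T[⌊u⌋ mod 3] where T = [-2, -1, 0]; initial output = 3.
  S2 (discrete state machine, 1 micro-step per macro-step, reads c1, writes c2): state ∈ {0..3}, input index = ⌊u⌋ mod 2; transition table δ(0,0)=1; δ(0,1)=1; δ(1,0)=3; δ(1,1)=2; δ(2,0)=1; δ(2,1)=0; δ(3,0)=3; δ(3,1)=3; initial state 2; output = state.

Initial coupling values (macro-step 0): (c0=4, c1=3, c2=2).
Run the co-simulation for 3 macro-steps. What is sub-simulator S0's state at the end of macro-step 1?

macro 1: S0 reads c1=3 → after 2×micro: 3; S1 reads c0=3 → after 1×micro: -2; S2 reads c1=-2 → after 1×micro: 1 ⇒ (c0=3, c1=-2, c2=1)
macro 2: S0 reads c1=-2 → after 2×micro: 4; S1 reads c0=4 → after 1×micro: -1; S2 reads c1=-1 → after 1×micro: 2 ⇒ (c0=4, c1=-1, c2=2)
macro 3: S0 reads c1=-1 → after 2×micro: 3; S1 reads c0=3 → after 1×micro: -2; S2 reads c1=-2 → after 1×micro: 1 ⇒ (c0=3, c1=-2, c2=1)

S0 state at macro-step 1 = 3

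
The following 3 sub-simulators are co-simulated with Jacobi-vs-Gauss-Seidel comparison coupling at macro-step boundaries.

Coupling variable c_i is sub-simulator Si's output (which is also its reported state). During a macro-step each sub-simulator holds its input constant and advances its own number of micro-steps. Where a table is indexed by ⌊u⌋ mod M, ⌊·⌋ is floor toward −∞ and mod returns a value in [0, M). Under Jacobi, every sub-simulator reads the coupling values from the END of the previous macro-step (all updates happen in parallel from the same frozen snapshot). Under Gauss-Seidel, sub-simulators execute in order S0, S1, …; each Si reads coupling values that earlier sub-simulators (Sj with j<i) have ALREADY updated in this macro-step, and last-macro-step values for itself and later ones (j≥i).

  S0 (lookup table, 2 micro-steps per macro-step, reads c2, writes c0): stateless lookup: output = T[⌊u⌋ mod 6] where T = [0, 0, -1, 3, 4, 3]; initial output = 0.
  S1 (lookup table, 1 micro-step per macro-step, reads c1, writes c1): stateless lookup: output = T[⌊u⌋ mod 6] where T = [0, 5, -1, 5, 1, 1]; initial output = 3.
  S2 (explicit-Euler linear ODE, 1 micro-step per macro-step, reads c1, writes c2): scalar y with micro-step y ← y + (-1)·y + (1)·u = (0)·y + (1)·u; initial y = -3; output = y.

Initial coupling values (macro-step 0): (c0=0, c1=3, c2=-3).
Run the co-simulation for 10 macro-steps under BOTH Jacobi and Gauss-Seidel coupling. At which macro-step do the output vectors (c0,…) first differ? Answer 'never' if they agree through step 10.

first divergence at macro-step: 1

[Jacobi] macro 1: S0 reads c2=-3 → after 2×micro: 3; S1 reads c1=3 → after 1×micro: 5; S2 reads c1=3 → after 1×micro: 3 ⇒ (c0=3, c1=5, c2=3)
[Jacobi] macro 2: S0 reads c2=3 → after 2×micro: 3; S1 reads c1=5 → after 1×micro: 1; S2 reads c1=5 → after 1×micro: 5 ⇒ (c0=3, c1=1, c2=5)
[Jacobi] macro 3: S0 reads c2=5 → after 2×micro: 3; S1 reads c1=1 → after 1×micro: 5; S2 reads c1=1 → after 1×micro: 1 ⇒ (c0=3, c1=5, c2=1)
[Jacobi] macro 4: S0 reads c2=1 → after 2×micro: 0; S1 reads c1=5 → after 1×micro: 1; S2 reads c1=5 → after 1×micro: 5 ⇒ (c0=0, c1=1, c2=5)
[Jacobi] macro 5: S0 reads c2=5 → after 2×micro: 3; S1 reads c1=1 → after 1×micro: 5; S2 reads c1=1 → after 1×micro: 1 ⇒ (c0=3, c1=5, c2=1)
[Jacobi] macro 6: S0 reads c2=1 → after 2×micro: 0; S1 reads c1=5 → after 1×micro: 1; S2 reads c1=5 → after 1×micro: 5 ⇒ (c0=0, c1=1, c2=5)
[Jacobi] macro 7: S0 reads c2=5 → after 2×micro: 3; S1 reads c1=1 → after 1×micro: 5; S2 reads c1=1 → after 1×micro: 1 ⇒ (c0=3, c1=5, c2=1)
[Jacobi] macro 8: S0 reads c2=1 → after 2×micro: 0; S1 reads c1=5 → after 1×micro: 1; S2 reads c1=5 → after 1×micro: 5 ⇒ (c0=0, c1=1, c2=5)
[Jacobi] macro 9: S0 reads c2=5 → after 2×micro: 3; S1 reads c1=1 → after 1×micro: 5; S2 reads c1=1 → after 1×micro: 1 ⇒ (c0=3, c1=5, c2=1)
[Jacobi] macro 10: S0 reads c2=1 → after 2×micro: 0; S1 reads c1=5 → after 1×micro: 1; S2 reads c1=5 → after 1×micro: 5 ⇒ (c0=0, c1=1, c2=5)
[Gauss-Seidel] macro 1: S0 reads c2=-3 → after 2×micro: 3; S1 reads c1=3 → after 1×micro: 5; S2 reads c1=5 → after 1×micro: 5 ⇒ (c0=3, c1=5, c2=5)
[Gauss-Seidel] macro 2: S0 reads c2=5 → after 2×micro: 3; S1 reads c1=5 → after 1×micro: 1; S2 reads c1=1 → after 1×micro: 1 ⇒ (c0=3, c1=1, c2=1)
[Gauss-Seidel] macro 3: S0 reads c2=1 → after 2×micro: 0; S1 reads c1=1 → after 1×micro: 5; S2 reads c1=5 → after 1×micro: 5 ⇒ (c0=0, c1=5, c2=5)
[Gauss-Seidel] macro 4: S0 reads c2=5 → after 2×micro: 3; S1 reads c1=5 → after 1×micro: 1; S2 reads c1=1 → after 1×micro: 1 ⇒ (c0=3, c1=1, c2=1)
[Gauss-Seidel] macro 5: S0 reads c2=1 → after 2×micro: 0; S1 reads c1=1 → after 1×micro: 5; S2 reads c1=5 → after 1×micro: 5 ⇒ (c0=0, c1=5, c2=5)
[Gauss-Seidel] macro 6: S0 reads c2=5 → after 2×micro: 3; S1 reads c1=5 → after 1×micro: 1; S2 reads c1=1 → after 1×micro: 1 ⇒ (c0=3, c1=1, c2=1)
[Gauss-Seidel] macro 7: S0 reads c2=1 → after 2×micro: 0; S1 reads c1=1 → after 1×micro: 5; S2 reads c1=5 → after 1×micro: 5 ⇒ (c0=0, c1=5, c2=5)
[Gauss-Seidel] macro 8: S0 reads c2=5 → after 2×micro: 3; S1 reads c1=5 → after 1×micro: 1; S2 reads c1=1 → after 1×micro: 1 ⇒ (c0=3, c1=1, c2=1)
[Gauss-Seidel] macro 9: S0 reads c2=1 → after 2×micro: 0; S1 reads c1=1 → after 1×micro: 5; S2 reads c1=5 → after 1×micro: 5 ⇒ (c0=0, c1=5, c2=5)
[Gauss-Seidel] macro 10: S0 reads c2=5 → after 2×micro: 3; S1 reads c1=5 → after 1×micro: 1; S2 reads c1=1 → after 1×micro: 1 ⇒ (c0=3, c1=1, c2=1)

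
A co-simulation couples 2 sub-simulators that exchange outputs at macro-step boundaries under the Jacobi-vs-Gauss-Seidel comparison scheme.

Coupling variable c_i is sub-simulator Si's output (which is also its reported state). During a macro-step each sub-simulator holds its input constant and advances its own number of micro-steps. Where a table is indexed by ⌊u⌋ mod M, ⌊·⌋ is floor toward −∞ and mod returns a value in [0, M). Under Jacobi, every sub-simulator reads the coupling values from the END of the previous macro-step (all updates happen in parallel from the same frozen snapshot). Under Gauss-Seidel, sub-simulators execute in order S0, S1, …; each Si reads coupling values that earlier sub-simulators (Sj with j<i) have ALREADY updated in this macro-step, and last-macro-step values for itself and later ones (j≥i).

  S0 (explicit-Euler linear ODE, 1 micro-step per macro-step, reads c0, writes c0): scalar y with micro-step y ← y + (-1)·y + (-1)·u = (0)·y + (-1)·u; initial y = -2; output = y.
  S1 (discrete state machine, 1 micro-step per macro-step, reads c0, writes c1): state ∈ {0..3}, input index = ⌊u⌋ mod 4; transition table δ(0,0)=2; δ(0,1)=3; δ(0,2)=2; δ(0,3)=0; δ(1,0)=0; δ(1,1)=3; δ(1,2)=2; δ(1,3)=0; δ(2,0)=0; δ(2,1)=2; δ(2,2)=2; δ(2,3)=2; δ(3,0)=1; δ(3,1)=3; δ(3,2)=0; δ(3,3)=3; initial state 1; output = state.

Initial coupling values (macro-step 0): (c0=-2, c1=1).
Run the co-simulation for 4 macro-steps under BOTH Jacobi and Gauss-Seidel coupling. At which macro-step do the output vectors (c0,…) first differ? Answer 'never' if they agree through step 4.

[Jacobi] macro 1: S0 reads c0=-2 → after 1×micro: 2; S1 reads c0=-2 → after 1×micro: 2 ⇒ (c0=2, c1=2)
[Jacobi] macro 2: S0 reads c0=2 → after 1×micro: -2; S1 reads c0=2 → after 1×micro: 2 ⇒ (c0=-2, c1=2)
[Jacobi] macro 3: S0 reads c0=-2 → after 1×micro: 2; S1 reads c0=-2 → after 1×micro: 2 ⇒ (c0=2, c1=2)
[Jacobi] macro 4: S0 reads c0=2 → after 1×micro: -2; S1 reads c0=2 → after 1×micro: 2 ⇒ (c0=-2, c1=2)
[Gauss-Seidel] macro 1: S0 reads c0=-2 → after 1×micro: 2; S1 reads c0=2 → after 1×micro: 2 ⇒ (c0=2, c1=2)
[Gauss-Seidel] macro 2: S0 reads c0=2 → after 1×micro: -2; S1 reads c0=-2 → after 1×micro: 2 ⇒ (c0=-2, c1=2)
[Gauss-Seidel] macro 3: S0 reads c0=-2 → after 1×micro: 2; S1 reads c0=2 → after 1×micro: 2 ⇒ (c0=2, c1=2)
[Gauss-Seidel] macro 4: S0 reads c0=2 → after 1×micro: -2; S1 reads c0=-2 → after 1×micro: 2 ⇒ (c0=-2, c1=2)

first divergence at macro-step: never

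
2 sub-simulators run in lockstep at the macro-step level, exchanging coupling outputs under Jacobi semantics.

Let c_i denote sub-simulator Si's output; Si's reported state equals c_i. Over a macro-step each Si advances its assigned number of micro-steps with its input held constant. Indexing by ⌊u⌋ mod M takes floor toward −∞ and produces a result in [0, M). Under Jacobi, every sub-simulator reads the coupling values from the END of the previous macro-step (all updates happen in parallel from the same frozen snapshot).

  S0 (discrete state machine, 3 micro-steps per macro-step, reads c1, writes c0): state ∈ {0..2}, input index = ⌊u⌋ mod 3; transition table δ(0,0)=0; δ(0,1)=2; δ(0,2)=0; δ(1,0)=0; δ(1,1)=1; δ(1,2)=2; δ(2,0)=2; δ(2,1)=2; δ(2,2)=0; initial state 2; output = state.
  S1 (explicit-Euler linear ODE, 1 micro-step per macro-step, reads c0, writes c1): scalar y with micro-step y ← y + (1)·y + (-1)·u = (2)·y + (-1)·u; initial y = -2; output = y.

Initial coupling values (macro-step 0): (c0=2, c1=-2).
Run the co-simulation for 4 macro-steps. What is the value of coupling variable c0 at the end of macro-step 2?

macro 1: S0 reads c1=-2 → after 3×micro: 2; S1 reads c0=2 → after 1×micro: -6 ⇒ (c0=2, c1=-6)
macro 2: S0 reads c1=-6 → after 3×micro: 2; S1 reads c0=2 → after 1×micro: -14 ⇒ (c0=2, c1=-14)
macro 3: S0 reads c1=-14 → after 3×micro: 2; S1 reads c0=2 → after 1×micro: -30 ⇒ (c0=2, c1=-30)
macro 4: S0 reads c1=-30 → after 3×micro: 2; S1 reads c0=2 → after 1×micro: -62 ⇒ (c0=2, c1=-62)

c0 at macro-step 2 = 2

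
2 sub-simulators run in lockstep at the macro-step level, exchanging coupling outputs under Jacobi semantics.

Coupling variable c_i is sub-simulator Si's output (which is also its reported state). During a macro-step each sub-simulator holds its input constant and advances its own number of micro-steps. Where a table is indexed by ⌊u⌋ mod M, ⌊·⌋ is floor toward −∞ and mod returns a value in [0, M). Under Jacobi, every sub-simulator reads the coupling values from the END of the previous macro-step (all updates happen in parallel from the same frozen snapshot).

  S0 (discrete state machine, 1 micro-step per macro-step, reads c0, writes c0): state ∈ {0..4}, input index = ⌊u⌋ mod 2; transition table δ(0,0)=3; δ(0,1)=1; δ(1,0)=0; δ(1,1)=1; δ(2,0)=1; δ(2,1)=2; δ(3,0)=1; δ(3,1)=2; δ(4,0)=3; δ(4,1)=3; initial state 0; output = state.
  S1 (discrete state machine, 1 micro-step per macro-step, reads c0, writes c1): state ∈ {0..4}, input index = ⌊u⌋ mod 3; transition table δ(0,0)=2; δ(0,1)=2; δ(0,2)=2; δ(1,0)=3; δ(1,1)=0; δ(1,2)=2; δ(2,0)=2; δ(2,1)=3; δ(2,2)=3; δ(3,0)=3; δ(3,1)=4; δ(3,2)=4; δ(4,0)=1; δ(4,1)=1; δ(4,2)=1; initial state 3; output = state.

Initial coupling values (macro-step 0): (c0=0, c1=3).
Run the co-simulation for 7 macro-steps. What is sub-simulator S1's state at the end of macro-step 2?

macro 1: S0 reads c0=0 → after 1×micro: 3; S1 reads c0=0 → after 1×micro: 3 ⇒ (c0=3, c1=3)
macro 2: S0 reads c0=3 → after 1×micro: 2; S1 reads c0=3 → after 1×micro: 3 ⇒ (c0=2, c1=3)
macro 3: S0 reads c0=2 → after 1×micro: 1; S1 reads c0=2 → after 1×micro: 4 ⇒ (c0=1, c1=4)
macro 4: S0 reads c0=1 → after 1×micro: 1; S1 reads c0=1 → after 1×micro: 1 ⇒ (c0=1, c1=1)
macro 5: S0 reads c0=1 → after 1×micro: 1; S1 reads c0=1 → after 1×micro: 0 ⇒ (c0=1, c1=0)
macro 6: S0 reads c0=1 → after 1×micro: 1; S1 reads c0=1 → after 1×micro: 2 ⇒ (c0=1, c1=2)
macro 7: S0 reads c0=1 → after 1×micro: 1; S1 reads c0=1 → after 1×micro: 3 ⇒ (c0=1, c1=3)

S1 state at macro-step 2 = 3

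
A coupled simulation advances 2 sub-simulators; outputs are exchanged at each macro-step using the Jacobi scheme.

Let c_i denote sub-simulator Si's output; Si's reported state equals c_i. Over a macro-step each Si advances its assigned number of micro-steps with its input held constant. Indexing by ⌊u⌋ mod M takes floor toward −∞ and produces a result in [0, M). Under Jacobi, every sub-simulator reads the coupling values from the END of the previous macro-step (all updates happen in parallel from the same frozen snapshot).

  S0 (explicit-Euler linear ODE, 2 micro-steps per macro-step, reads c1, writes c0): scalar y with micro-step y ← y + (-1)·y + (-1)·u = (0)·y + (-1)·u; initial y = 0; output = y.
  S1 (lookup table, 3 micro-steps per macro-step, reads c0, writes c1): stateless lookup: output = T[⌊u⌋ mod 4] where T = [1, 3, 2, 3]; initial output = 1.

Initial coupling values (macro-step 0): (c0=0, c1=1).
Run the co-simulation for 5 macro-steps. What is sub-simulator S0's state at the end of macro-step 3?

macro 1: S0 reads c1=1 → after 2×micro: -1; S1 reads c0=0 → after 3×micro: 1 ⇒ (c0=-1, c1=1)
macro 2: S0 reads c1=1 → after 2×micro: -1; S1 reads c0=-1 → after 3×micro: 3 ⇒ (c0=-1, c1=3)
macro 3: S0 reads c1=3 → after 2×micro: -3; S1 reads c0=-1 → after 3×micro: 3 ⇒ (c0=-3, c1=3)
macro 4: S0 reads c1=3 → after 2×micro: -3; S1 reads c0=-3 → after 3×micro: 3 ⇒ (c0=-3, c1=3)
macro 5: S0 reads c1=3 → after 2×micro: -3; S1 reads c0=-3 → after 3×micro: 3 ⇒ (c0=-3, c1=3)

S0 state at macro-step 3 = -3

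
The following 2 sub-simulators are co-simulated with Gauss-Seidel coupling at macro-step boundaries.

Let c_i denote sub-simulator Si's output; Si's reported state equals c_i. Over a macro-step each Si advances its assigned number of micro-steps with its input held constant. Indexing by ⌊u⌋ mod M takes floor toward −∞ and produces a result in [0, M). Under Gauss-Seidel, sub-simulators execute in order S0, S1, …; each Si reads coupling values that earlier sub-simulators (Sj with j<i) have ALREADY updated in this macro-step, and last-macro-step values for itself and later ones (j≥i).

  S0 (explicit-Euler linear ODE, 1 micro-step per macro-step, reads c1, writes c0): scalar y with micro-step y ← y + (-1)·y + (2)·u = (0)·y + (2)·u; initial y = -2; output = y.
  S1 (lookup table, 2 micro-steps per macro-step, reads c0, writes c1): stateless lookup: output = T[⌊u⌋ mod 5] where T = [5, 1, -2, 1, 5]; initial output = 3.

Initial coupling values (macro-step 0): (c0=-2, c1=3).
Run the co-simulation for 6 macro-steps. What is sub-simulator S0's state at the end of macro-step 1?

macro 1: S0 reads c1=3 → after 1×micro: 6; S1 reads c0=6 → after 2×micro: 1 ⇒ (c0=6, c1=1)
macro 2: S0 reads c1=1 → after 1×micro: 2; S1 reads c0=2 → after 2×micro: -2 ⇒ (c0=2, c1=-2)
macro 3: S0 reads c1=-2 → after 1×micro: -4; S1 reads c0=-4 → after 2×micro: 1 ⇒ (c0=-4, c1=1)
macro 4: S0 reads c1=1 → after 1×micro: 2; S1 reads c0=2 → after 2×micro: -2 ⇒ (c0=2, c1=-2)
macro 5: S0 reads c1=-2 → after 1×micro: -4; S1 reads c0=-4 → after 2×micro: 1 ⇒ (c0=-4, c1=1)
macro 6: S0 reads c1=1 → after 1×micro: 2; S1 reads c0=2 → after 2×micro: -2 ⇒ (c0=2, c1=-2)

S0 state at macro-step 1 = 6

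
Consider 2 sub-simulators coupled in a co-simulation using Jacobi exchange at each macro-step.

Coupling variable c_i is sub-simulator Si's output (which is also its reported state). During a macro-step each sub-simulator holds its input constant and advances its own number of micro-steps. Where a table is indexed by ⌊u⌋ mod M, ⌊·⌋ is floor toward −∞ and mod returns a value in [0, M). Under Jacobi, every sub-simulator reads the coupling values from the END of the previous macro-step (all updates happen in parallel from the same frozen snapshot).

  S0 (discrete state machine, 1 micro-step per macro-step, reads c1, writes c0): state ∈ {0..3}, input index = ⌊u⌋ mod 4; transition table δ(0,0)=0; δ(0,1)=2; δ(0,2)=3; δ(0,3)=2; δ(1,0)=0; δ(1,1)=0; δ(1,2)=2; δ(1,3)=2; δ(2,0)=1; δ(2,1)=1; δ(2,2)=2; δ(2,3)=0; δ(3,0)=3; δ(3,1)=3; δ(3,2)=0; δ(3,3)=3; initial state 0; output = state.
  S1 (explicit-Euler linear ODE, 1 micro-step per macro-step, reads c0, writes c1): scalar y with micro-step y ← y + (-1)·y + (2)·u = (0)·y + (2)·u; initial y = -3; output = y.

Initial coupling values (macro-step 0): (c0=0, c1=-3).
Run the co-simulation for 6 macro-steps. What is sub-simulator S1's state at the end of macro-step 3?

S1 state at macro-step 3 = 2

macro 1: S0 reads c1=-3 → after 1×micro: 2; S1 reads c0=0 → after 1×micro: 0 ⇒ (c0=2, c1=0)
macro 2: S0 reads c1=0 → after 1×micro: 1; S1 reads c0=2 → after 1×micro: 4 ⇒ (c0=1, c1=4)
macro 3: S0 reads c1=4 → after 1×micro: 0; S1 reads c0=1 → after 1×micro: 2 ⇒ (c0=0, c1=2)
macro 4: S0 reads c1=2 → after 1×micro: 3; S1 reads c0=0 → after 1×micro: 0 ⇒ (c0=3, c1=0)
macro 5: S0 reads c1=0 → after 1×micro: 3; S1 reads c0=3 → after 1×micro: 6 ⇒ (c0=3, c1=6)
macro 6: S0 reads c1=6 → after 1×micro: 0; S1 reads c0=3 → after 1×micro: 6 ⇒ (c0=0, c1=6)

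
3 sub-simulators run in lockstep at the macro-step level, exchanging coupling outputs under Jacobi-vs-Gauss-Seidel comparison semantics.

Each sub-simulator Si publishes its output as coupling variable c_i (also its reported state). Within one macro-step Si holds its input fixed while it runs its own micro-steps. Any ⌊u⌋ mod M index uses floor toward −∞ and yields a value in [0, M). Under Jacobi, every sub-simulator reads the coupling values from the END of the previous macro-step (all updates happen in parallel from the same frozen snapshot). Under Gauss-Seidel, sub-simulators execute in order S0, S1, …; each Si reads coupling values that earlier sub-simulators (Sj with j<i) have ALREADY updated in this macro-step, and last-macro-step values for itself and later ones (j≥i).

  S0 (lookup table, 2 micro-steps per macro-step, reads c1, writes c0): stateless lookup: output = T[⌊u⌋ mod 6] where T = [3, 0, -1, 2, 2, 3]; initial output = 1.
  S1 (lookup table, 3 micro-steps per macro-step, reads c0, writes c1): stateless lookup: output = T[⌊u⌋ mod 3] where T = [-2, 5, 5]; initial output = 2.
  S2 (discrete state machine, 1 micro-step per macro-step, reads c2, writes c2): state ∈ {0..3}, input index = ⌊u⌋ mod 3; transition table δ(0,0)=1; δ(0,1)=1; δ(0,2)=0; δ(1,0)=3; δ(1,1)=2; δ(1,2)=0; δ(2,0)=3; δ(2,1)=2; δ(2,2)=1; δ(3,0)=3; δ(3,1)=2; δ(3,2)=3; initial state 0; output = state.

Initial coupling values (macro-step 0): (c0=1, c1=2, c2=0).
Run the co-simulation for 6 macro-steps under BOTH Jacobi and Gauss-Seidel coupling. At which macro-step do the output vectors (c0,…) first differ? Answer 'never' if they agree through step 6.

first divergence at macro-step: 2

[Jacobi] macro 1: S0 reads c1=2 → after 2×micro: -1; S1 reads c0=1 → after 3×micro: 5; S2 reads c2=0 → after 1×micro: 1 ⇒ (c0=-1, c1=5, c2=1)
[Jacobi] macro 2: S0 reads c1=5 → after 2×micro: 3; S1 reads c0=-1 → after 3×micro: 5; S2 reads c2=1 → after 1×micro: 2 ⇒ (c0=3, c1=5, c2=2)
[Jacobi] macro 3: S0 reads c1=5 → after 2×micro: 3; S1 reads c0=3 → after 3×micro: -2; S2 reads c2=2 → after 1×micro: 1 ⇒ (c0=3, c1=-2, c2=1)
[Jacobi] macro 4: S0 reads c1=-2 → after 2×micro: 2; S1 reads c0=3 → after 3×micro: -2; S2 reads c2=1 → after 1×micro: 2 ⇒ (c0=2, c1=-2, c2=2)
[Jacobi] macro 5: S0 reads c1=-2 → after 2×micro: 2; S1 reads c0=2 → after 3×micro: 5; S2 reads c2=2 → after 1×micro: 1 ⇒ (c0=2, c1=5, c2=1)
[Jacobi] macro 6: S0 reads c1=5 → after 2×micro: 3; S1 reads c0=2 → after 3×micro: 5; S2 reads c2=1 → after 1×micro: 2 ⇒ (c0=3, c1=5, c2=2)
[Gauss-Seidel] macro 1: S0 reads c1=2 → after 2×micro: -1; S1 reads c0=-1 → after 3×micro: 5; S2 reads c2=0 → after 1×micro: 1 ⇒ (c0=-1, c1=5, c2=1)
[Gauss-Seidel] macro 2: S0 reads c1=5 → after 2×micro: 3; S1 reads c0=3 → after 3×micro: -2; S2 reads c2=1 → after 1×micro: 2 ⇒ (c0=3, c1=-2, c2=2)
[Gauss-Seidel] macro 3: S0 reads c1=-2 → after 2×micro: 2; S1 reads c0=2 → after 3×micro: 5; S2 reads c2=2 → after 1×micro: 1 ⇒ (c0=2, c1=5, c2=1)
[Gauss-Seidel] macro 4: S0 reads c1=5 → after 2×micro: 3; S1 reads c0=3 → after 3×micro: -2; S2 reads c2=1 → after 1×micro: 2 ⇒ (c0=3, c1=-2, c2=2)
[Gauss-Seidel] macro 5: S0 reads c1=-2 → after 2×micro: 2; S1 reads c0=2 → after 3×micro: 5; S2 reads c2=2 → after 1×micro: 1 ⇒ (c0=2, c1=5, c2=1)
[Gauss-Seidel] macro 6: S0 reads c1=5 → after 2×micro: 3; S1 reads c0=3 → after 3×micro: -2; S2 reads c2=1 → after 1×micro: 2 ⇒ (c0=3, c1=-2, c2=2)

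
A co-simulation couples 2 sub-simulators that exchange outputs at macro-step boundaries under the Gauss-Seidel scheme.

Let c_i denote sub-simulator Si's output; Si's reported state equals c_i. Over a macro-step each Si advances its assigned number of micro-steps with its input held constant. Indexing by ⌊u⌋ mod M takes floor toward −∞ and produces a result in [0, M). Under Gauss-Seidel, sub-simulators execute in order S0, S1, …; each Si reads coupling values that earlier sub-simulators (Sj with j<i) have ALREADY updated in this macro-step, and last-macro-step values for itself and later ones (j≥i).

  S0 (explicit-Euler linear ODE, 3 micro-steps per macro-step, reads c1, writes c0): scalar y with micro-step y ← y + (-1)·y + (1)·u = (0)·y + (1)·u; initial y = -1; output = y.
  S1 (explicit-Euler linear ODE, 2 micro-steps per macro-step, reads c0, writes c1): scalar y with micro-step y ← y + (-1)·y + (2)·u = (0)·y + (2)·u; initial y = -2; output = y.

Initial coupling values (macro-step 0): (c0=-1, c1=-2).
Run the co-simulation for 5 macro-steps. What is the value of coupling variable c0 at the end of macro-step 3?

c0 at macro-step 3 = -8

macro 1: S0 reads c1=-2 → after 3×micro: -2; S1 reads c0=-2 → after 2×micro: -4 ⇒ (c0=-2, c1=-4)
macro 2: S0 reads c1=-4 → after 3×micro: -4; S1 reads c0=-4 → after 2×micro: -8 ⇒ (c0=-4, c1=-8)
macro 3: S0 reads c1=-8 → after 3×micro: -8; S1 reads c0=-8 → after 2×micro: -16 ⇒ (c0=-8, c1=-16)
macro 4: S0 reads c1=-16 → after 3×micro: -16; S1 reads c0=-16 → after 2×micro: -32 ⇒ (c0=-16, c1=-32)
macro 5: S0 reads c1=-32 → after 3×micro: -32; S1 reads c0=-32 → after 2×micro: -64 ⇒ (c0=-32, c1=-64)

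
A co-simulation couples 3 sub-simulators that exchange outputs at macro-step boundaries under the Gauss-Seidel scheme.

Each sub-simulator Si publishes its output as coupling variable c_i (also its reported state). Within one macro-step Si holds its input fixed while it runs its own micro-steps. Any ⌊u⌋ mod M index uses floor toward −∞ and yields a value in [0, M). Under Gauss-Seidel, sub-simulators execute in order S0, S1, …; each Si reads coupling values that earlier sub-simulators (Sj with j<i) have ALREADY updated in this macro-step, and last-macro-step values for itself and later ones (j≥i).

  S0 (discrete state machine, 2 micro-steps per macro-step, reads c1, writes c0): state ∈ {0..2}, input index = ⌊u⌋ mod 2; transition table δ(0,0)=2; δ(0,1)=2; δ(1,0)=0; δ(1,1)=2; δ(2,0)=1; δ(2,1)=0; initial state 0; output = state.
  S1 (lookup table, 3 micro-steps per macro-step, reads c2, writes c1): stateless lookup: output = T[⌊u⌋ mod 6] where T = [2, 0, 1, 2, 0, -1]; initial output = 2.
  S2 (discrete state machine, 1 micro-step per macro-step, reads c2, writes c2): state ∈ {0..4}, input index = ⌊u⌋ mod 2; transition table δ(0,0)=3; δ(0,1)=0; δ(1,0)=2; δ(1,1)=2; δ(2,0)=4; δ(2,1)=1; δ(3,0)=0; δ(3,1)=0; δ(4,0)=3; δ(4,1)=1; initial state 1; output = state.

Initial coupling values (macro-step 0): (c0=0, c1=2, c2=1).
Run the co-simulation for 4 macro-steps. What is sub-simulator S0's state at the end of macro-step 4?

S0 state at macro-step 4 = 0

macro 1: S0 reads c1=2 → after 2×micro: 1; S1 reads c2=1 → after 3×micro: 0; S2 reads c2=1 → after 1×micro: 2 ⇒ (c0=1, c1=0, c2=2)
macro 2: S0 reads c1=0 → after 2×micro: 2; S1 reads c2=2 → after 3×micro: 1; S2 reads c2=2 → after 1×micro: 4 ⇒ (c0=2, c1=1, c2=4)
macro 3: S0 reads c1=1 → after 2×micro: 2; S1 reads c2=4 → after 3×micro: 0; S2 reads c2=4 → after 1×micro: 3 ⇒ (c0=2, c1=0, c2=3)
macro 4: S0 reads c1=0 → after 2×micro: 0; S1 reads c2=3 → after 3×micro: 2; S2 reads c2=3 → after 1×micro: 0 ⇒ (c0=0, c1=2, c2=0)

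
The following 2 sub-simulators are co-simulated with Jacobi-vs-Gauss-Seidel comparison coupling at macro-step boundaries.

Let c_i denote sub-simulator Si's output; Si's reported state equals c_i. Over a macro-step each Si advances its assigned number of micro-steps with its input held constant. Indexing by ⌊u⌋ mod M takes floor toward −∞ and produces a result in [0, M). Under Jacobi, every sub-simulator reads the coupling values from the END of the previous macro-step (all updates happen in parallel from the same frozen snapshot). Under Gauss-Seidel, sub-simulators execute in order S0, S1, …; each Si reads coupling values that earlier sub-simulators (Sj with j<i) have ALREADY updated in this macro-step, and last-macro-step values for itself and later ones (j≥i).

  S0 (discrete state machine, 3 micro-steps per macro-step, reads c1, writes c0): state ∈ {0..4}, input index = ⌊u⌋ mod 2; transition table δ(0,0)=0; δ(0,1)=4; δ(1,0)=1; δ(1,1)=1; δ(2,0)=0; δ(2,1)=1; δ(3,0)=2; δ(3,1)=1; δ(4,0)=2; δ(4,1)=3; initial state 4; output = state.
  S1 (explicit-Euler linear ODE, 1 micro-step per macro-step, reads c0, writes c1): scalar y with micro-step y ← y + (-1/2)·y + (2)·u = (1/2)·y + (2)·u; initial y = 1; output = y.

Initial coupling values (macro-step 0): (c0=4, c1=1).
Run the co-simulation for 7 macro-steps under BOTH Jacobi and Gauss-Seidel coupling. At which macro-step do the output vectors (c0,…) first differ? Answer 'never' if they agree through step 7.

[Jacobi] macro 1: S0 reads c1=1 → after 3×micro: 1; S1 reads c0=4 → after 1×micro: 17/2 ⇒ (c0=1, c1=17/2)
[Jacobi] macro 2: S0 reads c1=17/2 → after 3×micro: 1; S1 reads c0=1 → after 1×micro: 25/4 ⇒ (c0=1, c1=25/4)
[Jacobi] macro 3: S0 reads c1=25/4 → after 3×micro: 1; S1 reads c0=1 → after 1×micro: 41/8 ⇒ (c0=1, c1=41/8)
[Jacobi] macro 4: S0 reads c1=41/8 → after 3×micro: 1; S1 reads c0=1 → after 1×micro: 73/16 ⇒ (c0=1, c1=73/16)
[Jacobi] macro 5: S0 reads c1=73/16 → after 3×micro: 1; S1 reads c0=1 → after 1×micro: 137/32 ⇒ (c0=1, c1=137/32)
[Jacobi] macro 6: S0 reads c1=137/32 → after 3×micro: 1; S1 reads c0=1 → after 1×micro: 265/64 ⇒ (c0=1, c1=265/64)
[Jacobi] macro 7: S0 reads c1=265/64 → after 3×micro: 1; S1 reads c0=1 → after 1×micro: 521/128 ⇒ (c0=1, c1=521/128)
[Gauss-Seidel] macro 1: S0 reads c1=1 → after 3×micro: 1; S1 reads c0=1 → after 1×micro: 5/2 ⇒ (c0=1, c1=5/2)
[Gauss-Seidel] macro 2: S0 reads c1=5/2 → after 3×micro: 1; S1 reads c0=1 → after 1×micro: 13/4 ⇒ (c0=1, c1=13/4)
[Gauss-Seidel] macro 3: S0 reads c1=13/4 → after 3×micro: 1; S1 reads c0=1 → after 1×micro: 29/8 ⇒ (c0=1, c1=29/8)
[Gauss-Seidel] macro 4: S0 reads c1=29/8 → after 3×micro: 1; S1 reads c0=1 → after 1×micro: 61/16 ⇒ (c0=1, c1=61/16)
[Gauss-Seidel] macro 5: S0 reads c1=61/16 → after 3×micro: 1; S1 reads c0=1 → after 1×micro: 125/32 ⇒ (c0=1, c1=125/32)
[Gauss-Seidel] macro 6: S0 reads c1=125/32 → after 3×micro: 1; S1 reads c0=1 → after 1×micro: 253/64 ⇒ (c0=1, c1=253/64)
[Gauss-Seidel] macro 7: S0 reads c1=253/64 → after 3×micro: 1; S1 reads c0=1 → after 1×micro: 509/128 ⇒ (c0=1, c1=509/128)

first divergence at macro-step: 1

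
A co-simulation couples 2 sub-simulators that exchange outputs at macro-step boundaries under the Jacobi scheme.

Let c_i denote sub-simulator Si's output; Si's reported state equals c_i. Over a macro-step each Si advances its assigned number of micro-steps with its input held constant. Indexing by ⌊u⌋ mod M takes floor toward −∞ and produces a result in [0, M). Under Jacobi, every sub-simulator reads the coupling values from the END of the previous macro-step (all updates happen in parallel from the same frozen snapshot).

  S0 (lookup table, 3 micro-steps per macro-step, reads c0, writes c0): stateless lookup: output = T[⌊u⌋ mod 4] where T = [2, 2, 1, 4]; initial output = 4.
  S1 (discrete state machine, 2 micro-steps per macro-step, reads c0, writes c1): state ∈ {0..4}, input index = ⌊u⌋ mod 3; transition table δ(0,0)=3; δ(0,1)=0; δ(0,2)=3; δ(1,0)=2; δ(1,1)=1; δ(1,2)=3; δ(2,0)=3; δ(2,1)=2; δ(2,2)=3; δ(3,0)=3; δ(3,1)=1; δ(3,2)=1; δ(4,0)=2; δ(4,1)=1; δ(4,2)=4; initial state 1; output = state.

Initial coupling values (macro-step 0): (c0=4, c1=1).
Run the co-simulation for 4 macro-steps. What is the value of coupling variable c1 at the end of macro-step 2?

c1 at macro-step 2 = 1

macro 1: S0 reads c0=4 → after 3×micro: 2; S1 reads c0=4 → after 2×micro: 1 ⇒ (c0=2, c1=1)
macro 2: S0 reads c0=2 → after 3×micro: 1; S1 reads c0=2 → after 2×micro: 1 ⇒ (c0=1, c1=1)
macro 3: S0 reads c0=1 → after 3×micro: 2; S1 reads c0=1 → after 2×micro: 1 ⇒ (c0=2, c1=1)
macro 4: S0 reads c0=2 → after 3×micro: 1; S1 reads c0=2 → after 2×micro: 1 ⇒ (c0=1, c1=1)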